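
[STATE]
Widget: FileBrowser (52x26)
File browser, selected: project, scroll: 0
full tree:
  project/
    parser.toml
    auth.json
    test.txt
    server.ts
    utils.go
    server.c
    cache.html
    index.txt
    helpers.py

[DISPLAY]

> [-] project/                                      
    parser.toml                                     
    auth.json                                       
    test.txt                                        
    server.ts                                       
    utils.go                                        
    server.c                                        
    cache.html                                      
    index.txt                                       
    helpers.py                                      
                                                    
                                                    
                                                    
                                                    
                                                    
                                                    
                                                    
                                                    
                                                    
                                                    
                                                    
                                                    
                                                    
                                                    
                                                    
                                                    


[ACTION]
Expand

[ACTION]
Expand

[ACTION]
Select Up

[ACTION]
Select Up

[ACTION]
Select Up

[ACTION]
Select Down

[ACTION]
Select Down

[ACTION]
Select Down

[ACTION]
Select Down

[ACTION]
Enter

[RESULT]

  [-] project/                                      
    parser.toml                                     
    auth.json                                       
    test.txt                                        
  > server.ts                                       
    utils.go                                        
    server.c                                        
    cache.html                                      
    index.txt                                       
    helpers.py                                      
                                                    
                                                    
                                                    
                                                    
                                                    
                                                    
                                                    
                                                    
                                                    
                                                    
                                                    
                                                    
                                                    
                                                    
                                                    
                                                    


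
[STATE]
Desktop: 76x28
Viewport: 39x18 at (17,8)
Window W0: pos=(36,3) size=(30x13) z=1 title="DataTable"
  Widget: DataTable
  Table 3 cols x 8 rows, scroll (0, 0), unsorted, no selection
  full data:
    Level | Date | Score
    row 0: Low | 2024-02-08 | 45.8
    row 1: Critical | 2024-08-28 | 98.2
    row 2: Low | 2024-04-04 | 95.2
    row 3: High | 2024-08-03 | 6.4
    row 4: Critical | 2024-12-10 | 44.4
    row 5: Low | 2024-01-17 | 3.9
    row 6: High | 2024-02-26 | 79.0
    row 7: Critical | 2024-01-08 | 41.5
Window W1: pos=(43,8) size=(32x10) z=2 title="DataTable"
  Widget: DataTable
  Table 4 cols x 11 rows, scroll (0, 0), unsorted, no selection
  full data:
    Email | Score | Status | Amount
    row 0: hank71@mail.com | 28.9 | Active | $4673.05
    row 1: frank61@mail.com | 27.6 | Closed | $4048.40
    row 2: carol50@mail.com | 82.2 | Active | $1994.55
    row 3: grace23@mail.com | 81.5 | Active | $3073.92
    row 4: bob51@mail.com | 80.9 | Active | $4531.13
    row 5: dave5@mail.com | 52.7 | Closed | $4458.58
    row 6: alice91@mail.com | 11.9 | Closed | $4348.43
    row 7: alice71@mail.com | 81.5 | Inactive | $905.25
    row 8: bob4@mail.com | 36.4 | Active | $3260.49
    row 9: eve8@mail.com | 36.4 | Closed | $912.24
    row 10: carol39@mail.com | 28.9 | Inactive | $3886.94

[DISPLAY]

                   ┃Low   ┏━━━━━━━━━━━━
                   ┃Critic┃ DataTable  
                   ┃Low   ┠────────────
                   ┃High  ┃Email       
                   ┃Critic┃────────────
                   ┃Low   ┃hank71@mail.
                   ┃High  ┃frank61@mail
                   ┗━━━━━━┃carol50@mail
                          ┃grace23@mail
                          ┗━━━━━━━━━━━━
                                       
                                       
                                       
                                       
                                       
                                       
                                       
                                       


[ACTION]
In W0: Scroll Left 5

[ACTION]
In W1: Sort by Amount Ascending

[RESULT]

                   ┃Low   ┏━━━━━━━━━━━━
                   ┃Critic┃ DataTable  
                   ┃Low   ┠────────────
                   ┃High  ┃Email       
                   ┃Critic┃────────────
                   ┃Low   ┃alice71@mail
                   ┃High  ┃eve8@mail.co
                   ┗━━━━━━┃carol50@mail
                          ┃grace23@mail
                          ┗━━━━━━━━━━━━
                                       
                                       
                                       
                                       
                                       
                                       
                                       
                                       


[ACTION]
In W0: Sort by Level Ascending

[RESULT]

                   ┃Critic┏━━━━━━━━━━━━
                   ┃Critic┃ DataTable  
                   ┃Critic┠────────────
                   ┃High  ┃Email       
                   ┃High  ┃────────────
                   ┃Low   ┃alice71@mail
                   ┃Low   ┃eve8@mail.co
                   ┗━━━━━━┃carol50@mail
                          ┃grace23@mail
                          ┗━━━━━━━━━━━━
                                       
                                       
                                       
                                       
                                       
                                       
                                       
                                       


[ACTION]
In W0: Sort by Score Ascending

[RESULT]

                   ┃Low   ┏━━━━━━━━━━━━
                   ┃High  ┃ DataTable  
                   ┃Critic┠────────────
                   ┃Critic┃Email       
                   ┃Low   ┃────────────
                   ┃High  ┃alice71@mail
                   ┃Low   ┃eve8@mail.co
                   ┗━━━━━━┃carol50@mail
                          ┃grace23@mail
                          ┗━━━━━━━━━━━━
                                       
                                       
                                       
                                       
                                       
                                       
                                       
                                       


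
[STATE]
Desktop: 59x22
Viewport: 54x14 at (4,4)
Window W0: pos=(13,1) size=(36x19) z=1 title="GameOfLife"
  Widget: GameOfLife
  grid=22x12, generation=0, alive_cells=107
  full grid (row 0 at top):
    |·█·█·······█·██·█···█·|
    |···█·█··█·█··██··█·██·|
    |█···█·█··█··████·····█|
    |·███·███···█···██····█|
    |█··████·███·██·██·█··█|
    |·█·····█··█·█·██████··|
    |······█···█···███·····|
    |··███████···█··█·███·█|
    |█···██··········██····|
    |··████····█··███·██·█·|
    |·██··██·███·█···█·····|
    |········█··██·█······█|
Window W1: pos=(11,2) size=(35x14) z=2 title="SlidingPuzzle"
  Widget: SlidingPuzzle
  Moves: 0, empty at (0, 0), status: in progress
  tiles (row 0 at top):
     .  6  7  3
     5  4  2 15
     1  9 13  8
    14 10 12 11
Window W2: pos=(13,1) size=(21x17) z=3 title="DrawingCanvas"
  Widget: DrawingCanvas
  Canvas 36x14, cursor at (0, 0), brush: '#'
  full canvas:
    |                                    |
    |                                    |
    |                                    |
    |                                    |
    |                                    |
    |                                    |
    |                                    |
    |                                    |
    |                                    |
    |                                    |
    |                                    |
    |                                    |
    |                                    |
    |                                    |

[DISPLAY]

       ┠─┃+                  ┃───────────┨  ┃         
       ┃┌┃                   ┃           ┃  ┃         
       ┃│┃                   ┃           ┃  ┃         
       ┃├┃                   ┃           ┃  ┃         
       ┃│┃                   ┃           ┃  ┃         
       ┃├┃                   ┃           ┃  ┃         
       ┃│┃                   ┃           ┃  ┃         
       ┃├┃                   ┃           ┃  ┃         
       ┃│┃                   ┃           ┃  ┃         
       ┃└┃                   ┃           ┃  ┃         
       ┃M┃                   ┃           ┃  ┃         
       ┗━┃                   ┃━━━━━━━━━━━┛  ┃         
         ┃                   ┃·█            ┃         
         ┗━━━━━━━━━━━━━━━━━━━┛              ┃         


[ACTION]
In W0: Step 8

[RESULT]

       ┠─┃+                  ┃───────────┨  ┃         
       ┃┌┃                   ┃           ┃  ┃         
       ┃│┃                   ┃           ┃  ┃         
       ┃├┃                   ┃           ┃  ┃         
       ┃│┃                   ┃           ┃  ┃         
       ┃├┃                   ┃           ┃  ┃         
       ┃│┃                   ┃           ┃  ┃         
       ┃├┃                   ┃           ┃  ┃         
       ┃│┃                   ┃           ┃  ┃         
       ┃└┃                   ┃           ┃  ┃         
       ┃M┃                   ┃           ┃  ┃         
       ┗━┃                   ┃━━━━━━━━━━━┛  ┃         
         ┃                   ┃··            ┃         
         ┗━━━━━━━━━━━━━━━━━━━┛              ┃         


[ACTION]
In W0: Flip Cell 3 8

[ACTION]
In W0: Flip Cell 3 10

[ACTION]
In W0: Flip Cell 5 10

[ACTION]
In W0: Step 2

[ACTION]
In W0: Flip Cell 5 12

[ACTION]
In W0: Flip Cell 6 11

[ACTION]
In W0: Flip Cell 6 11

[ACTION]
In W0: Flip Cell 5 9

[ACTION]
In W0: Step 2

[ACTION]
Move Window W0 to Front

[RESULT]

       ┠─┃Gen: 12                           ┃         
       ┃┌┃··█·······█···········            ┃         
       ┃│┃·█·█····█·█··███··██··            ┃         
       ┃├┃···█···········█··██··            ┃         
       ┃│┃·███······██·█········            ┃         
       ┃├┃··█·····█··█·█········            ┃         
       ┃│┃·██··███·███··········            ┃         
       ┃├┃·█···██·████·█········            ┃         
       ┃│┃····█·█··███···██·····            ┃         
       ┃└┃··········██·█········            ┃         
       ┃M┃······██·█········█···            ┃         
       ┗━┃·······█·█····█····█··            ┃         
         ┃···············█··█···            ┃         
         ┃                                  ┃         


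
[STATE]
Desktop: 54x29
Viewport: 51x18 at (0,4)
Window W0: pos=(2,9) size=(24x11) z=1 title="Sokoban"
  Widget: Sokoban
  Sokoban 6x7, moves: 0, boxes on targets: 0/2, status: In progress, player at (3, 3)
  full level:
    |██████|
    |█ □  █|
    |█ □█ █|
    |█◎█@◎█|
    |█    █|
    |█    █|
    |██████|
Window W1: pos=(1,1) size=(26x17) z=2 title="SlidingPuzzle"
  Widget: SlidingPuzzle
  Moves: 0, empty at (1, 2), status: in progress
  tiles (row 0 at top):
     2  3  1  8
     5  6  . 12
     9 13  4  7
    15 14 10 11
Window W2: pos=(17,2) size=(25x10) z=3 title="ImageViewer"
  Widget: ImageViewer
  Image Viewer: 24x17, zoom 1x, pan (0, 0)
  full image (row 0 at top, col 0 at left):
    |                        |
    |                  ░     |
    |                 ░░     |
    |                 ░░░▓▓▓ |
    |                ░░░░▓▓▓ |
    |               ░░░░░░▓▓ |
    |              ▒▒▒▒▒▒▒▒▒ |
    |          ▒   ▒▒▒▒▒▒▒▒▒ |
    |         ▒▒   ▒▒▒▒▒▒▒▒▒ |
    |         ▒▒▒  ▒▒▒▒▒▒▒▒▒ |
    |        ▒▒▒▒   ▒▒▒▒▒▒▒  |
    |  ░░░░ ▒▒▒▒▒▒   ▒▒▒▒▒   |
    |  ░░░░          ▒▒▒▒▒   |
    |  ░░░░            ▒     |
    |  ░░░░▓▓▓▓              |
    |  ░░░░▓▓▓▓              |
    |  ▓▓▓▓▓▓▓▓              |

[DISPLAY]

 ┃┌────┬────┬────┠───────────────────────┨         
 ┃│  2 │  3 │  1 ┃                       ┃         
 ┃├────┼────┼────┃                  ░    ┃         
 ┃│  5 │  6 │    ┃                 ░░    ┃         
 ┃├────┼────┼────┃                 ░░░▓▓▓┃         
 ┃│  9 │ 13 │  4 ┃                ░░░░▓▓▓┃         
 ┃├────┼────┼────┃               ░░░░░░▓▓┃         
 ┃│ 15 │ 14 │ 10 ┗━━━━━━━━━━━━━━━━━━━━━━━┛         
 ┃└────┴────┴────┴────┘   ┃                        
 ┃Moves: 0                ┃                        
 ┃                        ┃                        
 ┃                        ┃                        
 ┃                        ┃                        
 ┗━━━━━━━━━━━━━━━━━━━━━━━━┛                        
  ┃██████                ┃                         
  ┗━━━━━━━━━━━━━━━━━━━━━━┛                         
                                                   
                                                   


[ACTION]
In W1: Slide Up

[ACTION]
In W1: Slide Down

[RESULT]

 ┃┌────┬────┬────┠───────────────────────┨         
 ┃│  2 │  3 │  1 ┃                       ┃         
 ┃├────┼────┼────┃                  ░    ┃         
 ┃│  5 │  6 │    ┃                 ░░    ┃         
 ┃├────┼────┼────┃                 ░░░▓▓▓┃         
 ┃│  9 │ 13 │  4 ┃                ░░░░▓▓▓┃         
 ┃├────┼────┼────┃               ░░░░░░▓▓┃         
 ┃│ 15 │ 14 │ 10 ┗━━━━━━━━━━━━━━━━━━━━━━━┛         
 ┃└────┴────┴────┴────┘   ┃                        
 ┃Moves: 2                ┃                        
 ┃                        ┃                        
 ┃                        ┃                        
 ┃                        ┃                        
 ┗━━━━━━━━━━━━━━━━━━━━━━━━┛                        
  ┃██████                ┃                         
  ┗━━━━━━━━━━━━━━━━━━━━━━┛                         
                                                   
                                                   


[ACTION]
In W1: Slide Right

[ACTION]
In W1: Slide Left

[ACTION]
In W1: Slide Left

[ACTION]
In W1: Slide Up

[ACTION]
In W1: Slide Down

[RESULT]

 ┃┌────┬────┬────┠───────────────────────┨         
 ┃│  2 │  3 │  1 ┃                       ┃         
 ┃├────┼────┼────┃                  ░    ┃         
 ┃│  5 │  6 │ 12 ┃                 ░░    ┃         
 ┃├────┼────┼────┃                 ░░░▓▓▓┃         
 ┃│  9 │ 13 │  4 ┃                ░░░░▓▓▓┃         
 ┃├────┼────┼────┃               ░░░░░░▓▓┃         
 ┃│ 15 │ 14 │ 10 ┗━━━━━━━━━━━━━━━━━━━━━━━┛         
 ┃└────┴────┴────┴────┘   ┃                        
 ┃Moves: 7                ┃                        
 ┃                        ┃                        
 ┃                        ┃                        
 ┃                        ┃                        
 ┗━━━━━━━━━━━━━━━━━━━━━━━━┛                        
  ┃██████                ┃                         
  ┗━━━━━━━━━━━━━━━━━━━━━━┛                         
                                                   
                                                   


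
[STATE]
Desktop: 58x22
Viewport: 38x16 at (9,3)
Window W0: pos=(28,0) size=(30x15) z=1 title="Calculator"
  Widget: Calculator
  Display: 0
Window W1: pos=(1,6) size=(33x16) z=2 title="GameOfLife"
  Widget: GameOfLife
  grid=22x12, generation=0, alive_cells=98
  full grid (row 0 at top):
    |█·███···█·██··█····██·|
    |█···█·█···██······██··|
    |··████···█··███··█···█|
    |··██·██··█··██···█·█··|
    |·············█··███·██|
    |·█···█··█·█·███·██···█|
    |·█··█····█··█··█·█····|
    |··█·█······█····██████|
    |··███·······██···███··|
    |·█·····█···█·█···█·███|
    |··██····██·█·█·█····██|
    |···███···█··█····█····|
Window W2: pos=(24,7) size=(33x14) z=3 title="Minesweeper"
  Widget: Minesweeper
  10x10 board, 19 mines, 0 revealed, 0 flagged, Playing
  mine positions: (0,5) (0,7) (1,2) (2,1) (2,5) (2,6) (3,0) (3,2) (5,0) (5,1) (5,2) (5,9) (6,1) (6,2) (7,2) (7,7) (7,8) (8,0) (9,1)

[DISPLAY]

                   ┃                  
                   ┃┌───┬───┬───┬───┐ 
                   ┃│ 7 │ 8 │ 9 │ ÷ │ 
━━━━━━━━━━━━━━━━━━━━━━━━┓───┼───┼───┤ 
Life           ┏━━━━━━━━━━━━━━━━━━━━━━
───────────────┃ Minesweeper          
               ┠──────────────────────
·█·██··█····██·┃■■■■■■■■■■            
···██······██··┃■■■■■■■■■■            
··█··███··█···█┃■■■■■■■■■■            
··█··██···█·█··┃■■■■■■■■■■            
······█··███·██┃■■■■■■■■■■            
·█·█·███·██···█┃■■■■■■■■■■            
··█··█··█·█····┃■■■■■■■■■■            
····█····██████┃■■■■■■■■■■            
·····██···███··┃■■■■■■■■■■            


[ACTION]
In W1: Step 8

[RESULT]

                   ┃                  
                   ┃┌───┬───┬───┬───┐ 
                   ┃│ 7 │ 8 │ 9 │ ÷ │ 
━━━━━━━━━━━━━━━━━━━━━━━━┓───┼───┼───┤ 
Life           ┏━━━━━━━━━━━━━━━━━━━━━━
───────────────┃ Minesweeper          
               ┠──────────────────────
···············┃■■■■■■■■■■            
···············┃■■■■■■■■■■            
···············┃■■■■■■■■■■            
·······█·······┃■■■■■■■■■■            
······███······┃■■■■■■■■■■            
···············┃■■■■■■■■■■            
·········█·····┃■■■■■■■■■■            
······███······┃■■■■■■■■■■            
···█··██·······┃■■■■■■■■■■            


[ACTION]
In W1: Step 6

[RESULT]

                   ┃                  
                   ┃┌───┬───┬───┬───┐ 
                   ┃│ 7 │ 8 │ 9 │ ÷ │ 
━━━━━━━━━━━━━━━━━━━━━━━━┓───┼───┼───┤ 
Life           ┏━━━━━━━━━━━━━━━━━━━━━━
───────────────┃ Minesweeper          
               ┠──────────────────────
···············┃■■■■■■■■■■            
···············┃■■■■■■■■■■            
·······██······┃■■■■■■■■■■            
·······█·······┃■■■■■■■■■■            
···············┃■■■■■■■■■■            
···············┃■■■■■■■■■■            
···············┃■■■■■■■■■■            
·····██········┃■■■■■■■■■■            
·····██········┃■■■■■■■■■■            


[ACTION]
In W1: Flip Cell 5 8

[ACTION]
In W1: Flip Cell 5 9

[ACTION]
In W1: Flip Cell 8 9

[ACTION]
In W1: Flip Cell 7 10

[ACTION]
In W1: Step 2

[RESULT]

                   ┃                  
                   ┃┌───┬───┬───┬───┐ 
                   ┃│ 7 │ 8 │ 9 │ ÷ │ 
━━━━━━━━━━━━━━━━━━━━━━━━┓───┼───┼───┤ 
Life           ┏━━━━━━━━━━━━━━━━━━━━━━
───────────────┃ Minesweeper          
               ┠──────────────────────
···············┃■■■■■■■■■■            
···············┃■■■■■■■■■■            
·······██······┃■■■■■■■■■■            
·······██······┃■■■■■■■■■■            
···············┃■■■■■■■■■■            
···············┃■■■■■■■■■■            
·····█·········┃■■■■■■■■■■            
··█·█·█········┃■■■■■■■■■■            
··█···█········┃■■■■■■■■■■            


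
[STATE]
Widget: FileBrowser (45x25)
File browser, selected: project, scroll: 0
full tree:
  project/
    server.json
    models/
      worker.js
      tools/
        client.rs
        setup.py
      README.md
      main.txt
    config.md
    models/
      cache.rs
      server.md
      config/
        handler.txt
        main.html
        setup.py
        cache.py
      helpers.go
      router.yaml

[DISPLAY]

> [-] project/                               
    server.json                              
    [+] models/                              
    config.md                                
    [+] models/                              
                                             
                                             
                                             
                                             
                                             
                                             
                                             
                                             
                                             
                                             
                                             
                                             
                                             
                                             
                                             
                                             
                                             
                                             
                                             
                                             


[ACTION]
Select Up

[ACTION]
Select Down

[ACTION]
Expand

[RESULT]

  [-] project/                               
  > server.json                              
    [+] models/                              
    config.md                                
    [+] models/                              
                                             
                                             
                                             
                                             
                                             
                                             
                                             
                                             
                                             
                                             
                                             
                                             
                                             
                                             
                                             
                                             
                                             
                                             
                                             
                                             


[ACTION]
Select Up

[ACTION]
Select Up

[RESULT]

> [-] project/                               
    server.json                              
    [+] models/                              
    config.md                                
    [+] models/                              
                                             
                                             
                                             
                                             
                                             
                                             
                                             
                                             
                                             
                                             
                                             
                                             
                                             
                                             
                                             
                                             
                                             
                                             
                                             
                                             


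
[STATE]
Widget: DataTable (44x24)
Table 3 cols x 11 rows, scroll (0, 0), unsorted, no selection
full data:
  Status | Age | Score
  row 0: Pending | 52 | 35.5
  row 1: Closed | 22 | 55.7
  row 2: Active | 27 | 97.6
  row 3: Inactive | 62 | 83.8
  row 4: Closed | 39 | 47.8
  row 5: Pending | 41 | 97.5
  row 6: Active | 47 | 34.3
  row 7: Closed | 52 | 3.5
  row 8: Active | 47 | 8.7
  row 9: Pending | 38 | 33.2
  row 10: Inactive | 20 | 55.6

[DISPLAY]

Status  │Age│Score                          
────────┼───┼─────                          
Pending │52 │35.5                           
Closed  │22 │55.7                           
Active  │27 │97.6                           
Inactive│62 │83.8                           
Closed  │39 │47.8                           
Pending │41 │97.5                           
Active  │47 │34.3                           
Closed  │52 │3.5                            
Active  │47 │8.7                            
Pending │38 │33.2                           
Inactive│20 │55.6                           
                                            
                                            
                                            
                                            
                                            
                                            
                                            
                                            
                                            
                                            
                                            


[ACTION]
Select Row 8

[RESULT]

Status  │Age│Score                          
────────┼───┼─────                          
Pending │52 │35.5                           
Closed  │22 │55.7                           
Active  │27 │97.6                           
Inactive│62 │83.8                           
Closed  │39 │47.8                           
Pending │41 │97.5                           
Active  │47 │34.3                           
Closed  │52 │3.5                            
>ctive  │47 │8.7                            
Pending │38 │33.2                           
Inactive│20 │55.6                           
                                            
                                            
                                            
                                            
                                            
                                            
                                            
                                            
                                            
                                            
                                            


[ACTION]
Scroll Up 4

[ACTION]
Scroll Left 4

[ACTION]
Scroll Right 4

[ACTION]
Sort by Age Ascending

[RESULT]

Status  │Ag▲│Score                          
────────┼───┼─────                          
Inactive│20 │55.6                           
Closed  │22 │55.7                           
Active  │27 │97.6                           
Pending │38 │33.2                           
Closed  │39 │47.8                           
Pending │41 │97.5                           
Active  │47 │34.3                           
Active  │47 │8.7                            
>ending │52 │35.5                           
Closed  │52 │3.5                            
Inactive│62 │83.8                           
                                            
                                            
                                            
                                            
                                            
                                            
                                            
                                            
                                            
                                            
                                            


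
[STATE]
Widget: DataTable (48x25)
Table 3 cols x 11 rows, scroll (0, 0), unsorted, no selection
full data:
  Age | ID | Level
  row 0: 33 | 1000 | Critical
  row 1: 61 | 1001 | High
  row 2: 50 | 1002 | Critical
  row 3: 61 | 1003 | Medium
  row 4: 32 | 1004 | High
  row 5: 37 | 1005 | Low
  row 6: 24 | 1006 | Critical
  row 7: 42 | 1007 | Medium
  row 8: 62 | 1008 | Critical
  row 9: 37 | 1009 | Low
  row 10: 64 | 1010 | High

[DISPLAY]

Age│ID  │Level                                  
───┼────┼────────                               
33 │1000│Critical                               
61 │1001│High                                   
50 │1002│Critical                               
61 │1003│Medium                                 
32 │1004│High                                   
37 │1005│Low                                    
24 │1006│Critical                               
42 │1007│Medium                                 
62 │1008│Critical                               
37 │1009│Low                                    
64 │1010│High                                   
                                                
                                                
                                                
                                                
                                                
                                                
                                                
                                                
                                                
                                                
                                                
                                                


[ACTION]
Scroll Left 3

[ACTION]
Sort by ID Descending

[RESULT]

Age│ID ▼│Level                                  
───┼────┼────────                               
64 │1010│High                                   
37 │1009│Low                                    
62 │1008│Critical                               
42 │1007│Medium                                 
24 │1006│Critical                               
37 │1005│Low                                    
32 │1004│High                                   
61 │1003│Medium                                 
50 │1002│Critical                               
61 │1001│High                                   
33 │1000│Critical                               
                                                
                                                
                                                
                                                
                                                
                                                
                                                
                                                
                                                
                                                
                                                
                                                


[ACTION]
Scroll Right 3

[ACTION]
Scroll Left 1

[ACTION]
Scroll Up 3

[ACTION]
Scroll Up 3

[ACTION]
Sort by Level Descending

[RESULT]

Age│ID  │Level  ▼                               
───┼────┼────────                               
42 │1007│Medium                                 
61 │1003│Medium                                 
37 │1009│Low                                    
37 │1005│Low                                    
64 │1010│High                                   
32 │1004│High                                   
61 │1001│High                                   
62 │1008│Critical                               
24 │1006│Critical                               
50 │1002│Critical                               
33 │1000│Critical                               
                                                
                                                
                                                
                                                
                                                
                                                
                                                
                                                
                                                
                                                
                                                
                                                


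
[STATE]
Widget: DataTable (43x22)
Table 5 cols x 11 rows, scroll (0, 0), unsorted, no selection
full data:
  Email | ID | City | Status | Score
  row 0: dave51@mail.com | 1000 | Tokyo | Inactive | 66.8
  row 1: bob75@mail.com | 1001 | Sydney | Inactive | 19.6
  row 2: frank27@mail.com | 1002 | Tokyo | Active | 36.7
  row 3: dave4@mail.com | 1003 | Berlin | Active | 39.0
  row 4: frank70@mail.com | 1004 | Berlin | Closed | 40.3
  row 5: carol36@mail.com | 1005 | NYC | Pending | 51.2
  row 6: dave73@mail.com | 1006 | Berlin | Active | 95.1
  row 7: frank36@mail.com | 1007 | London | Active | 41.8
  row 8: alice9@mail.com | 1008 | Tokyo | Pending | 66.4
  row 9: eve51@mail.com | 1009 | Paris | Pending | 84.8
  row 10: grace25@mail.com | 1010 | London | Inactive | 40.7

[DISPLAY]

Email           │ID  │City  │Status  │Score
────────────────┼────┼──────┼────────┼─────
dave51@mail.com │1000│Tokyo │Inactive│66.8 
bob75@mail.com  │1001│Sydney│Inactive│19.6 
frank27@mail.com│1002│Tokyo │Active  │36.7 
dave4@mail.com  │1003│Berlin│Active  │39.0 
frank70@mail.com│1004│Berlin│Closed  │40.3 
carol36@mail.com│1005│NYC   │Pending │51.2 
dave73@mail.com │1006│Berlin│Active  │95.1 
frank36@mail.com│1007│London│Active  │41.8 
alice9@mail.com │1008│Tokyo │Pending │66.4 
eve51@mail.com  │1009│Paris │Pending │84.8 
grace25@mail.com│1010│London│Inactive│40.7 
                                           
                                           
                                           
                                           
                                           
                                           
                                           
                                           
                                           


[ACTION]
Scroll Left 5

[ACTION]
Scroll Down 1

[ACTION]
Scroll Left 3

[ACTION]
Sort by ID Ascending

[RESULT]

Email           │ID ▲│City  │Status  │Score
────────────────┼────┼──────┼────────┼─────
dave51@mail.com │1000│Tokyo │Inactive│66.8 
bob75@mail.com  │1001│Sydney│Inactive│19.6 
frank27@mail.com│1002│Tokyo │Active  │36.7 
dave4@mail.com  │1003│Berlin│Active  │39.0 
frank70@mail.com│1004│Berlin│Closed  │40.3 
carol36@mail.com│1005│NYC   │Pending │51.2 
dave73@mail.com │1006│Berlin│Active  │95.1 
frank36@mail.com│1007│London│Active  │41.8 
alice9@mail.com │1008│Tokyo │Pending │66.4 
eve51@mail.com  │1009│Paris │Pending │84.8 
grace25@mail.com│1010│London│Inactive│40.7 
                                           
                                           
                                           
                                           
                                           
                                           
                                           
                                           
                                           
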